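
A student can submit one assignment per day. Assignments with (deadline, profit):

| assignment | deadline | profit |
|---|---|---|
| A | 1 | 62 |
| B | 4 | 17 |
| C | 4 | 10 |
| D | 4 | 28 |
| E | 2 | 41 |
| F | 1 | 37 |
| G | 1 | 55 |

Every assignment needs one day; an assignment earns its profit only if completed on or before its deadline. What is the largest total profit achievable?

148

Profit order: A=62 G=55 E=41 F=37 D=28 B=17 C=10
Assign: A→slot 1, G skipped, E→slot 2, F skipped, D→slot 4, B→slot 3, C skipped.
Slots: [1:A] [2:E] [3:B] [4:D]
Profit = 62 + 41 + 17 + 28 = 148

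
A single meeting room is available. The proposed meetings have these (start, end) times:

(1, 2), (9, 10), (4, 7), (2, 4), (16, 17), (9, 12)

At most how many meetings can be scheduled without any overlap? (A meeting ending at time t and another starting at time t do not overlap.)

Sort by end time and greedily take each interval whose start is ≥ the last chosen end.
Sorted by end: (1,2)  (2,4)  (4,7)  (9,10)  (9,12)  (16,17)
take (1,2); take (2,4); take (4,7); take (9,10); take (16,17).
Selected 5 meetings.

5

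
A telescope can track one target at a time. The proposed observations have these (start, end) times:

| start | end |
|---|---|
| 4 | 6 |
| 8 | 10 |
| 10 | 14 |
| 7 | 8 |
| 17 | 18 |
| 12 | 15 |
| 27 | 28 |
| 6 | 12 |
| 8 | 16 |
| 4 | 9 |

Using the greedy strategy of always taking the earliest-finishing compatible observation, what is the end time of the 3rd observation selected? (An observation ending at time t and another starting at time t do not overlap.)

10

Sorted by end: (4,6)  (7,8)  (4,9)  (8,10)  (6,12)  (10,14)  (12,15)  (8,16)  (17,18)  (27,28)
take (4,6); take (7,8); skip (4,9); take (8,10); skip (6,12); take (10,14); take (17,18); take (27,28).
Selected: (4,6) (7,8) (8,10) (10,14) (17,18) (27,28)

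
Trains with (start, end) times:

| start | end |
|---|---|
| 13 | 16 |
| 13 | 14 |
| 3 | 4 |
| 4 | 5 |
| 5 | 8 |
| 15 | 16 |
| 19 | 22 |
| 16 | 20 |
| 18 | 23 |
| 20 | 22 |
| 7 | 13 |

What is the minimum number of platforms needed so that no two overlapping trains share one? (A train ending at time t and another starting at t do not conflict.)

Count concurrent intervals with a sweep; the peak is the room count.
starts: [3, 4, 5, 7, 13, 13, 15, 16, 18, 19, 20]
ends:   [4, 5, 8, 13, 14, 16, 16, 20, 22, 22, 23]
s3→1 e4→0 s4→1 e5→0 s5→1 s7→2 e8→1 e13→0 s13→1 s13→2 e14→1 s15→2 e16→1 e16→0 s16→1 s18→2 s19→3  — peak 3.

3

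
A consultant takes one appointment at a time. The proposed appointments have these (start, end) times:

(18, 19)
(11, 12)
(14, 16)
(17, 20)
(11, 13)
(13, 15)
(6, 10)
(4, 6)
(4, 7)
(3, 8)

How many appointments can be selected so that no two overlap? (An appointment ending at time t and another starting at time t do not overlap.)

5

By end time: (4,6), (4,7), (3,8), (6,10), (11,12), (11,13), (13,15), (14,16), (18,19), (17,20).
Pick (4,6); next start ≥ 6 → (6,10); next start ≥ 10 → (11,12); next start ≥ 12 → (13,15); next start ≥ 15 → (18,19).
Selected 5 appointments.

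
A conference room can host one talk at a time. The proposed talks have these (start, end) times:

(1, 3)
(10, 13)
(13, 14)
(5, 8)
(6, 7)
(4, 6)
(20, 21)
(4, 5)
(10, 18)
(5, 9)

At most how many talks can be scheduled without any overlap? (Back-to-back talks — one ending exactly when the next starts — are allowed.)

Sorted by end: (1,3)  (4,5)  (4,6)  (6,7)  (5,8)  (5,9)  (10,13)  (13,14)  (10,18)  (20,21)
take (1,3); take (4,5); take (6,7); take (10,13); take (13,14); take (20,21).
Selected 6 talks.

6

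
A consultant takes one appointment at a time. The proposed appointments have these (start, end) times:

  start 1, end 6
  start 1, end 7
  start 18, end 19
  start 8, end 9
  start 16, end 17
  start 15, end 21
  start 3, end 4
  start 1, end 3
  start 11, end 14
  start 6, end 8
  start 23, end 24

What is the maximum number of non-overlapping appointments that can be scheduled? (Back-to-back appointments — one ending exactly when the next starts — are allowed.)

8

Greedy by earliest finish: after sorting by end time, pick each interval compatible with the last pick.
By end time: (1,3), (3,4), (1,6), (1,7), (6,8), (8,9), (11,14), (16,17), (18,19), (15,21), (23,24).
Pick (1,3); next start ≥ 3 → (3,4); next start ≥ 4 → (6,8); next start ≥ 8 → (8,9); next start ≥ 9 → (11,14); next start ≥ 14 → (16,17); next start ≥ 17 → (18,19); next start ≥ 19 → (23,24).
Selected 8 appointments.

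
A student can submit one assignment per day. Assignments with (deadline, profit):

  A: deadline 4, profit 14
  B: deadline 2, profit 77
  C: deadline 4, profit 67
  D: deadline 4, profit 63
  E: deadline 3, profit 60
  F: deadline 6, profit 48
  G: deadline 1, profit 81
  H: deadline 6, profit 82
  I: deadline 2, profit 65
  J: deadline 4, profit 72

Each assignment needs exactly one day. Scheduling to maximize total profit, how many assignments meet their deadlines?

Sort by profit descending; place each in the latest free slot ≤ its deadline.
Profit order: H=82 G=81 B=77 J=72 C=67 I=65 D=63 E=60 F=48 A=14
Assign: H→slot 6, G→slot 1, B→slot 2, J→slot 4, C→slot 3, I skipped, D skipped, E skipped, F→slot 5, A skipped.
Slots: [1:G] [2:B] [3:C] [4:J] [5:F] [6:H]
6 of 10 scheduled.

6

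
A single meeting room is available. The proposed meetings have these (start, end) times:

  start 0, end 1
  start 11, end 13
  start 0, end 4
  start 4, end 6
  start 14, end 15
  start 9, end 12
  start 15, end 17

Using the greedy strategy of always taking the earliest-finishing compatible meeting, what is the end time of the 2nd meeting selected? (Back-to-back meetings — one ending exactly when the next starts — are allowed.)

6

Greedy by earliest finish: after sorting by end time, pick each interval compatible with the last pick.
Sorted by end: (0,1)  (0,4)  (4,6)  (9,12)  (11,13)  (14,15)  (15,17)
take (0,1); take (4,6); take (9,12); take (14,15); take (15,17).
Selected: (0,1) (4,6) (9,12) (14,15) (15,17)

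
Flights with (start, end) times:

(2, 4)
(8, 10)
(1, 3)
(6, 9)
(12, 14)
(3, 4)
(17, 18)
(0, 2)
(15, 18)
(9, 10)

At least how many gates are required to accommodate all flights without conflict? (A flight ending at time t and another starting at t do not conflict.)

Events (time:±→running): 0:+→1 1:+→2 … peak 2.

2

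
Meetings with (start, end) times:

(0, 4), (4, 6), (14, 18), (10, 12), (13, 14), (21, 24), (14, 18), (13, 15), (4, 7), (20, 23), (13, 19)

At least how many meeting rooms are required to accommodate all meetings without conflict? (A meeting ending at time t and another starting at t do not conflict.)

4

Events (time:±→running): 0:+→1 4:-→0 4:+→1 4:+→2 6:-→1 7:-→0 10:+→1 12:-→0 13:+→1 13:+→2 13:+→3 14:-→2 14:+→3 14:+→4 … peak 4.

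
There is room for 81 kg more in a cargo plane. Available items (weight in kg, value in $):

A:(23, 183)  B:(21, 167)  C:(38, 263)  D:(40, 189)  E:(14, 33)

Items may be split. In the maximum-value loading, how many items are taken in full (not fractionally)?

2

Sort by value per unit weight and fill in that order.
Order: A (183/23=7.96) > B (167/21=7.95) > C (263/38=6.92) > D (189/40=4.72) > E (33/14=2.36)
Fill: take A (23 @ 183) → take B (21 @ 167) → take 37/38 of C → 256.08; 81/81 used.
2 item(s) taken whole; one partial (take 37/38 of C).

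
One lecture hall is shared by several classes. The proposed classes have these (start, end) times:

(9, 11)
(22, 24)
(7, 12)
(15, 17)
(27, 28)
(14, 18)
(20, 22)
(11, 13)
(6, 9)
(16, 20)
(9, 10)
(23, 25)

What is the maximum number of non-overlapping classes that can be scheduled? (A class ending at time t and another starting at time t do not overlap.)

7

Sorted by end: (6,9)  (9,10)  (9,11)  (7,12)  (11,13)  (15,17)  (14,18)  (16,20)  (20,22)  (22,24)  (23,25)  (27,28)
take (6,9); take (9,10); skip (9,11); take (11,13); take (15,17); take (20,22); take (22,24); skip (23,25); take (27,28).
Selected 7 classes.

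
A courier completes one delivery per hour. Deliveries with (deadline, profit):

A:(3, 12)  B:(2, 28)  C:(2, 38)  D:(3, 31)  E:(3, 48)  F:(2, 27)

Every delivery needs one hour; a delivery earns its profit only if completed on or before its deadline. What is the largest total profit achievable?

Sort by profit descending; place each in the latest free slot ≤ its deadline.
Profit order: E=48 C=38 D=31 B=28 F=27 A=12
Assign: E→slot 3, C→slot 2, D→slot 1, B skipped, F skipped, A skipped.
Slots: [1:D] [2:C] [3:E]
Profit = 31 + 38 + 48 = 117

117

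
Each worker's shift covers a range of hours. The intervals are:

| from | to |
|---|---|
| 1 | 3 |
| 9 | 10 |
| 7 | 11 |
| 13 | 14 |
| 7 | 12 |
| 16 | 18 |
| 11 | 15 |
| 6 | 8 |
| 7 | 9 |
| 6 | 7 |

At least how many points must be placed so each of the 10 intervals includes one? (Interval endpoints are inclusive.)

Sorted: [1,3] [6,7] [6,8] [7,9] [9,10] [7,11] [7,12] [13,14] [11,15] [16,18]
{[1,3]} hit by 3; {[6,7],[6,8],[7,9]} hit by 7; {[9,10],[7,11],[7,12]} hit by 10; {[13,14],[11,15]} hit by 14; {[16,18]} hit by 18.
Points: 3, 7, 10, 14, 18 (5 total).

5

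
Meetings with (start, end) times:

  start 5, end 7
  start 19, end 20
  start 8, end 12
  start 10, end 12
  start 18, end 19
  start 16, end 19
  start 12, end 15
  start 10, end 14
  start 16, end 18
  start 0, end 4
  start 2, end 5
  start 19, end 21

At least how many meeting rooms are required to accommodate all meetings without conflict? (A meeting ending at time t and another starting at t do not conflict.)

3

Count concurrent intervals with a sweep; the peak is the room count.
starts: [0, 2, 5, 8, 10, 10, 12, 16, 16, 18, 19, 19]
ends:   [4, 5, 7, 12, 12, 14, 15, 18, 19, 19, 20, 21]
s0→1 s2→2 e4→1 e5→0 s5→1 e7→0 s8→1 s10→2 s10→3  — peak 3.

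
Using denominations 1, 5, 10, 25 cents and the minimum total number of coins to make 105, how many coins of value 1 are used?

105 = 4×25 + 1×5
Count of 1: 0

0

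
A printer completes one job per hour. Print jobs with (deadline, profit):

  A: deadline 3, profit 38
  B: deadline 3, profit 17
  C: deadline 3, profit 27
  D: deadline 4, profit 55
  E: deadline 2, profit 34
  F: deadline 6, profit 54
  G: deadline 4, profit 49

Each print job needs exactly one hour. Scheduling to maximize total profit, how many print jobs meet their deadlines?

Profit order: D=55 F=54 G=49 A=38 E=34 C=27 B=17
Assign: D→slot 4, F→slot 6, G→slot 3, A→slot 2, E→slot 1, C skipped, B skipped.
Slots: [1:E] [2:A] [3:G] [4:D] [6:F]
5 of 7 scheduled.

5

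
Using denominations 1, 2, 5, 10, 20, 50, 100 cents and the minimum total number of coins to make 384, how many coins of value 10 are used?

1

384 = 3×100 + 1×50 + 1×20 + 1×10 + 2×2
Count of 10: 1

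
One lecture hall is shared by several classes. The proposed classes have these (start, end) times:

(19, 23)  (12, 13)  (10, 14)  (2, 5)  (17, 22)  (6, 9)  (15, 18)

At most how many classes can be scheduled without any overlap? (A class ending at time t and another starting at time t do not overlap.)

5

By end time: (2,5), (6,9), (12,13), (10,14), (15,18), (17,22), (19,23).
Pick (2,5); next start ≥ 5 → (6,9); next start ≥ 9 → (12,13); next start ≥ 13 → (15,18); next start ≥ 18 → (19,23).
Selected 5 classes.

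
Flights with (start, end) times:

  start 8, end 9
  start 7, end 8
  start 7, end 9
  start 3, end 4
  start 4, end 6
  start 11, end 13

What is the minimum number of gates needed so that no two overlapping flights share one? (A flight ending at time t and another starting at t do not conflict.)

2

starts: [3, 4, 7, 7, 8, 11]
ends:   [4, 6, 8, 9, 9, 13]
s3→1 e4→0 s4→1 e6→0 s7→1 s7→2  — peak 2.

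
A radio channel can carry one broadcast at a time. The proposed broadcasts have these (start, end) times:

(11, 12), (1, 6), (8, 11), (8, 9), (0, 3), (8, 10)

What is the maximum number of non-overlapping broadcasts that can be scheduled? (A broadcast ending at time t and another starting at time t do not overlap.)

3

By end time: (0,3), (1,6), (8,9), (8,10), (8,11), (11,12).
Pick (0,3); next start ≥ 3 → (8,9); next start ≥ 9 → (11,12).
Selected 3 broadcasts.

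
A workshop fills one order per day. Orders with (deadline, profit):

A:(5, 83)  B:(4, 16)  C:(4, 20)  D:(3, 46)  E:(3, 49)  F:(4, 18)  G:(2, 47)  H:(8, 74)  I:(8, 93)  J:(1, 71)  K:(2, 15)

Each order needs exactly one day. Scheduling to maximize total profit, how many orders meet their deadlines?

Sort by profit descending; place each in the latest free slot ≤ its deadline.
Profit order: I=93 A=83 H=74 J=71 E=49 G=47 D=46 C=20 F=18 B=16 K=15
Assign: I→slot 8, A→slot 5, H→slot 7, J→slot 1, E→slot 3, G→slot 2, D skipped, C→slot 4, F skipped, B skipped, K skipped.
Slots: [1:J] [2:G] [3:E] [4:C] [5:A] [7:H] [8:I]
7 of 11 scheduled.

7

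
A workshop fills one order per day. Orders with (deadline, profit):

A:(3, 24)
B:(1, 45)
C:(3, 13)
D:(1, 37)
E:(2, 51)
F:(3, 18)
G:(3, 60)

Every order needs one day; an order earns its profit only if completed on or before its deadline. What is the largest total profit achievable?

156

Take jobs in profit order; each goes to the latest open slot no later than its deadline.
Profit order: G=60 E=51 B=45 D=37 A=24 F=18 C=13
Assign: G→slot 3, E→slot 2, B→slot 1, D skipped, A skipped, F skipped, C skipped.
Slots: [1:B] [2:E] [3:G]
Profit = 45 + 51 + 60 = 156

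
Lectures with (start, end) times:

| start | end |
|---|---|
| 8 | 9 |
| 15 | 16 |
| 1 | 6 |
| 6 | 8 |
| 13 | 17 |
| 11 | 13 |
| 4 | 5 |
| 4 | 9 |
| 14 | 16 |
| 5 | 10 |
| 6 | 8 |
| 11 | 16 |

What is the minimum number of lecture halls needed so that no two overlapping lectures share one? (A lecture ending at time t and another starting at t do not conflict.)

4

starts: [1, 4, 4, 5, 6, 6, 8, 11, 11, 13, 14, 15]
ends:   [5, 6, 8, 8, 9, 9, 10, 13, 16, 16, 16, 17]
s1→1 s4→2 s4→3 e5→2 s5→3 e6→2 s6→3 s6→4  — peak 4.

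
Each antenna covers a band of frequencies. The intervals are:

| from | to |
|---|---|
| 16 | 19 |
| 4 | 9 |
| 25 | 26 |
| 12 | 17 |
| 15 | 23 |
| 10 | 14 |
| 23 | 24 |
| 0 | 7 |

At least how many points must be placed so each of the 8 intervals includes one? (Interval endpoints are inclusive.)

Sorted: [0,7] [4,9] [10,14] [12,17] [16,19] [15,23] [23,24] [25,26]
{[0,7],[4,9]} hit by 7; {[10,14],[12,17]} hit by 14; {[16,19],[15,23]} hit by 19; {[23,24]} hit by 24; {[25,26]} hit by 26.
Points: 7, 14, 19, 24, 26 (5 total).

5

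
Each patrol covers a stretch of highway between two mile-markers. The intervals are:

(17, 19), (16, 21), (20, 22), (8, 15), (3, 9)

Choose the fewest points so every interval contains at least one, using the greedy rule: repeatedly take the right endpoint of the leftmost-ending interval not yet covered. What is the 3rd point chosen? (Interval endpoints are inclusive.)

Process intervals by earliest right end; each time one isn't hit yet, stab at its right endpoint.
Sorted: [3,9] [8,15] [17,19] [16,21] [20,22]
{[3,9],[8,15]} hit by 9; {[17,19],[16,21]} hit by 19; {[20,22]} hit by 22.
Points: 9, 19, 22 (3 total).

22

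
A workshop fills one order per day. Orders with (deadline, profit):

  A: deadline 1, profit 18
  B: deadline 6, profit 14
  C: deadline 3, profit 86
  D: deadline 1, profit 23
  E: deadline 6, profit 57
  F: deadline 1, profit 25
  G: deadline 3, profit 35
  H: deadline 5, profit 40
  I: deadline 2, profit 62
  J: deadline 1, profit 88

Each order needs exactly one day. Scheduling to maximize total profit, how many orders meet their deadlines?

6

Sort by profit descending; place each in the latest free slot ≤ its deadline.
By profit: J(d1,88), C(d3,86), I(d2,62), E(d6,57), H(d5,40), G(d3,35), F(d1,25), D(d1,23), A(d1,18), B(d6,14)
J→slot 1; C→slot 3; I→slot 2; E→slot 6; H→slot 5; G skipped; F skipped; D skipped; A skipped; B→slot 4.
6 of 10 scheduled.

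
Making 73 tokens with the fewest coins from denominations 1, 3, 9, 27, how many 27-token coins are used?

2

Greedy: take as many of the largest coin as possible, then repeat with the remainder.
73 = 2×27 + 2×9 + 1×1
Count of 27: 2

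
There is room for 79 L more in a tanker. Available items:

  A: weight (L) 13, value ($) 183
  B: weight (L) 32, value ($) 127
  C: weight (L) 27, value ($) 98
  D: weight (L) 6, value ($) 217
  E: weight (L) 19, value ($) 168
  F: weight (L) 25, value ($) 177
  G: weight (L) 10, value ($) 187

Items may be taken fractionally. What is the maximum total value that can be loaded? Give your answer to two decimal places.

Sort by value per unit weight and fill in that order.
Order: D (217/6=36.17) > G (187/10=18.70) > A (183/13=14.08) > E (168/19=8.84) > F (177/25=7.08) > B (127/32=3.97) > C (98/27=3.63)
Fill: take D (6 @ 217) → take G (10 @ 187) → take A (13 @ 183) → take E (19 @ 168) → take F (25 @ 177) → take 6/32 of B → 23.81; 79/79 used.
Total value = 955.81

955.81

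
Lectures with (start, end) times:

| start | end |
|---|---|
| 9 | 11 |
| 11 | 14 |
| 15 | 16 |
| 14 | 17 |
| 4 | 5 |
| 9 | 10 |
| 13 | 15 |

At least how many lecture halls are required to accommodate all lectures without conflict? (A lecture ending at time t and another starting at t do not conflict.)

The answer is the maximum number of intervals overlapping at any instant.
Events (time:±→running): 4:+→1 5:-→0 9:+→1 9:+→2 … peak 2.

2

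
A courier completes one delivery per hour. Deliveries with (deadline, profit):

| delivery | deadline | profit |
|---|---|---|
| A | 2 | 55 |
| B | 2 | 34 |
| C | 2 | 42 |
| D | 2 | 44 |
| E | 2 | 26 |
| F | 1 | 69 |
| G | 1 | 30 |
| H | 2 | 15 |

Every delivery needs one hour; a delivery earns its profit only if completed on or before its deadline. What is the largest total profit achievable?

Profit order: F=69 A=55 D=44 C=42 B=34 G=30 E=26 H=15
Assign: F→slot 1, A→slot 2, D skipped, C skipped, B skipped, G skipped, E skipped, H skipped.
Slots: [1:F] [2:A]
Profit = 69 + 55 = 124

124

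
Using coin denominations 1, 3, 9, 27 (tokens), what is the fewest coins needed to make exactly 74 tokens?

Greedy: take as many of the largest coin as possible, then repeat with the remainder.
74 = 2×27 + 2×9 + 2×1
Total coins = 2 + 2 + 2 = 6

6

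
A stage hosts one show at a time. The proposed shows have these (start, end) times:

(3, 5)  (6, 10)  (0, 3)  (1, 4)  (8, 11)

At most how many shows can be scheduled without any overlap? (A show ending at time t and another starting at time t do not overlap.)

Greedy by earliest finish: after sorting by end time, pick each interval compatible with the last pick.
By end time: (0,3), (1,4), (3,5), (6,10), (8,11).
Pick (0,3); next start ≥ 3 → (3,5); next start ≥ 5 → (6,10).
Selected 3 shows.

3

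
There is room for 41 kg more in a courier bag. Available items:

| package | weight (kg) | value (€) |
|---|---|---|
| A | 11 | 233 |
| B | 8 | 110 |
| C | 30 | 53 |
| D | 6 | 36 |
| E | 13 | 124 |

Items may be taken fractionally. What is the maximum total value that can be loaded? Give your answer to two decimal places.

Greedy by value/weight ratio, highest first.
Order: A (233/11=21.18) > B (110/8=13.75) > E (124/13=9.54) > D (36/6=6.00) > C (53/30=1.77)
Fill: take A (11 @ 233) → take B (8 @ 110) → take E (13 @ 124) → take D (6 @ 36) → take 3/30 of C → 5.30; 41/41 used.
Total value = 508.30

508.30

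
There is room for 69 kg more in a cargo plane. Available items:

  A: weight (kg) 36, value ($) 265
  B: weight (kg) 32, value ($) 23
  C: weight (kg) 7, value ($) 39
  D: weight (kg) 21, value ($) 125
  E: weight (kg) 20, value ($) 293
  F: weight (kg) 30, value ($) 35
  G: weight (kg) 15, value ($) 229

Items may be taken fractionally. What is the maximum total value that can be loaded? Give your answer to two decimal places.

772.28

Greedy by value/weight ratio, highest first.
Order: G (229/15=15.27) > E (293/20=14.65) > A (265/36=7.36) > D (125/21=5.95) > C (39/7=5.57) > F (35/30=1.17) > B (23/32=0.72)
Fill: take G (15 @ 229) → take E (20 @ 293) → take 34/36 of A → 250.28; 69/69 used.
Total value = 772.28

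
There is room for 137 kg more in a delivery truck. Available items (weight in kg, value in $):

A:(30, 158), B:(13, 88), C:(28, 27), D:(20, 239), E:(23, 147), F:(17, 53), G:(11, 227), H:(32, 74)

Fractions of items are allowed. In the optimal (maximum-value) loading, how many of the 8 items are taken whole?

Order: G (227/11=20.64) > D (239/20=11.95) > B (88/13=6.77) > E (147/23=6.39) > A (158/30=5.27) > F (53/17=3.12) > H (74/32=2.31) > C (27/28=0.96)
Fill: take G (11 @ 227) → take D (20 @ 239) → take B (13 @ 88) → take E (23 @ 147) → take A (30 @ 158) → take F (17 @ 53) → take 23/32 of H → 53.19; 137/137 used.
6 item(s) taken whole; one partial (take 23/32 of H).

6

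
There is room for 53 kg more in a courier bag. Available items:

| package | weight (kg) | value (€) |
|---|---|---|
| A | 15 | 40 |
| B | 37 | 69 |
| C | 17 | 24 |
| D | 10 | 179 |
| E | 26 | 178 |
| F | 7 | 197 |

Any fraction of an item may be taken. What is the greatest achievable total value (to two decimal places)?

Greedy by value/weight ratio, highest first.
Order: F (197/7=28.14) > D (179/10=17.90) > E (178/26=6.85) > A (40/15=2.67) > B (69/37=1.86) > C (24/17=1.41)
Fill: take F (7 @ 197) → take D (10 @ 179) → take E (26 @ 178) → take 10/15 of A → 26.67; 53/53 used.
Total value = 580.67

580.67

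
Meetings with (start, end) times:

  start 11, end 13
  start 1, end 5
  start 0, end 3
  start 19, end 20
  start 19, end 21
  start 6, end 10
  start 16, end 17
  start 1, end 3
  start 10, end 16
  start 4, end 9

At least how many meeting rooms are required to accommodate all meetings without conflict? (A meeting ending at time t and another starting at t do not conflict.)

Events (time:±→running): 0:+→1 1:+→2 1:+→3 … peak 3.

3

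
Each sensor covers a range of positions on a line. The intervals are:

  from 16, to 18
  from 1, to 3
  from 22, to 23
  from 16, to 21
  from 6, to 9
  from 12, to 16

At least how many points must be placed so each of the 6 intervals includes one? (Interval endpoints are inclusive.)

By right end: [1,3]  [6,9]  [12,16]  [16,18]  [16,21]  [22,23]
[1,3] uncovered → point at 3; [6,9] uncovered → point at 9; [12,16] uncovered → point at 16; [22,23] uncovered → point at 23.
Points: 3, 9, 16, 23 (4 total).

4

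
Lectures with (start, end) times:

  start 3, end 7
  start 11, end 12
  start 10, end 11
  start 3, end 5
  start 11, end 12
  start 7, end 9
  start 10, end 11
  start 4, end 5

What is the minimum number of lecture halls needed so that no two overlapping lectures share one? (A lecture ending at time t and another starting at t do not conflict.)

Count concurrent intervals with a sweep; the peak is the room count.
Events (time:±→running): 3:+→1 3:+→2 4:+→3 … peak 3.

3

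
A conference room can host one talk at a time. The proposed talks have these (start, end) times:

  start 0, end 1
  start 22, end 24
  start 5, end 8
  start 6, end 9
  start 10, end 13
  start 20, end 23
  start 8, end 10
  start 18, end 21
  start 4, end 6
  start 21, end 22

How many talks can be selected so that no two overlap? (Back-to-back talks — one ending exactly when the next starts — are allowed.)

Sorted by end: (0,1)  (4,6)  (5,8)  (6,9)  (8,10)  (10,13)  (18,21)  (21,22)  (20,23)  (22,24)
take (0,1); take (4,6); skip (5,8); take (6,9); skip (8,10); take (10,13); take (18,21); take (21,22); take (22,24).
Selected 7 talks.

7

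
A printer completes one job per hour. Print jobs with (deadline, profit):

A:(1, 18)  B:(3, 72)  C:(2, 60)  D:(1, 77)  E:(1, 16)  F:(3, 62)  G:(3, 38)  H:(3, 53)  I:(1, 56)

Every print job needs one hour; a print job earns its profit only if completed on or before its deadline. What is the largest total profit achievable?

Take jobs in profit order; each goes to the latest open slot no later than its deadline.
By profit: D(d1,77), B(d3,72), F(d3,62), C(d2,60), I(d1,56), H(d3,53), G(d3,38), A(d1,18), E(d1,16)
D→slot 1; B→slot 3; F→slot 2; C skipped; I skipped; H skipped; G skipped; A skipped; E skipped.
Profit = 77 + 62 + 72 = 211

211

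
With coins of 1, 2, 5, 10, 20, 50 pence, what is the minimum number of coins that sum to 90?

90 = 1×50 + 2×20
Total coins = 1 + 2 = 3

3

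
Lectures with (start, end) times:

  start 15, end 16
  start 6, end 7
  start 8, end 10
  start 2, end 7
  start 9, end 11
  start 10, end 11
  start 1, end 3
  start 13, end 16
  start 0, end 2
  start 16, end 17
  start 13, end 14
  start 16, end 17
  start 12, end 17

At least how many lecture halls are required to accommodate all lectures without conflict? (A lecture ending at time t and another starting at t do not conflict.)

3

Count concurrent intervals with a sweep; the peak is the room count.
Events (time:±→running): 0:+→1 1:+→2 2:-→1 2:+→2 3:-→1 6:+→2 7:-→1 7:-→0 8:+→1 9:+→2 10:-→1 10:+→2 11:-→1 11:-→0 12:+→1 13:+→2 13:+→3 … peak 3.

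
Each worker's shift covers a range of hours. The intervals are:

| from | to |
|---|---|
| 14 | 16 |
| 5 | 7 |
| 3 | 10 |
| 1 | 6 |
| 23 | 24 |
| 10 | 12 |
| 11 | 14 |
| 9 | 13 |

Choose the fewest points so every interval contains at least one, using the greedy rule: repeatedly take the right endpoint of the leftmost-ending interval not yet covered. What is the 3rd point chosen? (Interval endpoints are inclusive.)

16

Process intervals by earliest right end; each time one isn't hit yet, stab at its right endpoint.
By right end: [1,6]  [5,7]  [3,10]  [10,12]  [9,13]  [11,14]  [14,16]  [23,24]
[1,6] uncovered → point at 6; [10,12] uncovered → point at 12; [14,16] uncovered → point at 16; [23,24] uncovered → point at 24.
Points: 6, 12, 16, 24 (4 total).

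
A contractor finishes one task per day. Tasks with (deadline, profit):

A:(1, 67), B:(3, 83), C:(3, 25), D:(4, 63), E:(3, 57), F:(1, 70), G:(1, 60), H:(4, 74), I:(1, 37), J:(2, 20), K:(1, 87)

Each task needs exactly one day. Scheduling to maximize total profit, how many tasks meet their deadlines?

4

Profit order: K=87 B=83 H=74 F=70 A=67 D=63 G=60 E=57 I=37 C=25 J=20
Assign: K→slot 1, B→slot 3, H→slot 4, F skipped, A skipped, D→slot 2, G skipped, E skipped, I skipped, C skipped, J skipped.
Slots: [1:K] [2:D] [3:B] [4:H]
4 of 11 scheduled.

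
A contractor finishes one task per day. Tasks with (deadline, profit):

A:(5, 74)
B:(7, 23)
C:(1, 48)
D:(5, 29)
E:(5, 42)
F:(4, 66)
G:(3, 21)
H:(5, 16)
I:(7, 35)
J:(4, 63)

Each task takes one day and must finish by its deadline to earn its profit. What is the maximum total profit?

351

Take jobs in profit order; each goes to the latest open slot no later than its deadline.
Profit order: A=74 F=66 J=63 C=48 E=42 I=35 D=29 B=23 G=21 H=16
Assign: A→slot 5, F→slot 4, J→slot 3, C→slot 1, E→slot 2, I→slot 7, D skipped, B→slot 6, G skipped, H skipped.
Slots: [1:C] [2:E] [3:J] [4:F] [5:A] [6:B] [7:I]
Profit = 48 + 42 + 63 + 66 + 74 + 23 + 35 = 351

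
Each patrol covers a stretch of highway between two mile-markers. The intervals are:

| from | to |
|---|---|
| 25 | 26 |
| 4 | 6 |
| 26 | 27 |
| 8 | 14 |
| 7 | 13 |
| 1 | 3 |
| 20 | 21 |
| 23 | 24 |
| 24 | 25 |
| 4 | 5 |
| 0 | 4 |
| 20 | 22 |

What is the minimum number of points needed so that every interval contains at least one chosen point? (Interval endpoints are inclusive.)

Sorted: [1,3] [0,4] [4,5] [4,6] [7,13] [8,14] [20,21] [20,22] [23,24] [24,25] [25,26] [26,27]
{[1,3],[0,4]} hit by 3; {[4,5],[4,6]} hit by 5; {[7,13],[8,14]} hit by 13; {[20,21],[20,22]} hit by 21; {[23,24],[24,25]} hit by 24; {[25,26],[26,27]} hit by 26.
Points: 3, 5, 13, 21, 24, 26 (6 total).

6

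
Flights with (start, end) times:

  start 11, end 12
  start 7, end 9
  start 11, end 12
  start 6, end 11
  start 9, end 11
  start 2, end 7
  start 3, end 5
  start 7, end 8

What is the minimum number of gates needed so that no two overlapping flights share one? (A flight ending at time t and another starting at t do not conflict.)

3

Events (time:±→running): 2:+→1 3:+→2 5:-→1 6:+→2 7:-→1 7:+→2 7:+→3 … peak 3.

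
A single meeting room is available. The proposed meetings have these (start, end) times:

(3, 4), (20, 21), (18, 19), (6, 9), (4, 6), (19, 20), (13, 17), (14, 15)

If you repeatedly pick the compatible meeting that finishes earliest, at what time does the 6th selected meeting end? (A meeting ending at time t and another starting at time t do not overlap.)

Order by finish time; keep every interval that doesn't clash with the previous kept one.
By end time: (3,4), (4,6), (6,9), (14,15), (13,17), (18,19), (19,20), (20,21).
Pick (3,4); next start ≥ 4 → (4,6); next start ≥ 6 → (6,9); next start ≥ 9 → (14,15); next start ≥ 15 → (18,19); next start ≥ 19 → (19,20); next start ≥ 20 → (20,21).
Selected: (3,4) (4,6) (6,9) (14,15) (18,19) (19,20) (20,21)

20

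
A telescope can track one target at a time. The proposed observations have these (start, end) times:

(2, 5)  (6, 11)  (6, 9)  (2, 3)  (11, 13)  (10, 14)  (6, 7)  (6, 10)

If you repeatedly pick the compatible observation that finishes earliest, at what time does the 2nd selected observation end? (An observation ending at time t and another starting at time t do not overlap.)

Sorted by end: (2,3)  (2,5)  (6,7)  (6,9)  (6,10)  (6,11)  (11,13)  (10,14)
take (2,3); take (6,7); skip (6,10); take (11,13); skip (10,14).
Selected: (2,3) (6,7) (11,13)

7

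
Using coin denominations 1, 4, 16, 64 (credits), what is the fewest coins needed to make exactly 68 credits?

2

Use the largest denomination that fits, subtract, and repeat.
68 − 1×64→4 − 1×4→0
Total coins = 1 + 1 = 2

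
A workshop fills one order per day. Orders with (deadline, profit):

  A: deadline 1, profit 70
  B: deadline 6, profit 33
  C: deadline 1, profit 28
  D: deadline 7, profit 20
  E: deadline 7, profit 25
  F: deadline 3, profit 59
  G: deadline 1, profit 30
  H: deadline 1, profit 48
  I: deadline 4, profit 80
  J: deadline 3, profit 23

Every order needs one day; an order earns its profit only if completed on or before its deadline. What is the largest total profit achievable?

310

By profit: I(d4,80), A(d1,70), F(d3,59), H(d1,48), B(d6,33), G(d1,30), C(d1,28), E(d7,25), J(d3,23), D(d7,20)
I→slot 4; A→slot 1; F→slot 3; H skipped; B→slot 6; G skipped; C skipped; E→slot 7; J→slot 2; D→slot 5.
Profit = 70 + 23 + 59 + 80 + 20 + 33 + 25 = 310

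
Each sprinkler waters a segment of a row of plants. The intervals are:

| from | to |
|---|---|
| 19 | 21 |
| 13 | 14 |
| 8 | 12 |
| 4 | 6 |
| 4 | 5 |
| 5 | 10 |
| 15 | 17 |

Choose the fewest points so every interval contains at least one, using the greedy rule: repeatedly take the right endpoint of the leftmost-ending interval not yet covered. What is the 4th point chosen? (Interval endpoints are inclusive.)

Process intervals by earliest right end; each time one isn't hit yet, stab at its right endpoint.
Sorted: [4,5] [4,6] [5,10] [8,12] [13,14] [15,17] [19,21]
{[4,5],[4,6],[5,10]} hit by 5; {[8,12]} hit by 12; {[13,14]} hit by 14; {[15,17]} hit by 17; {[19,21]} hit by 21.
Points: 5, 12, 14, 17, 21 (5 total).

17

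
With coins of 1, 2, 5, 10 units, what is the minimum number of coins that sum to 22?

3

Use the largest denomination that fits, subtract, and repeat.
22 = 2×10 + 1×2
Total coins = 2 + 1 = 3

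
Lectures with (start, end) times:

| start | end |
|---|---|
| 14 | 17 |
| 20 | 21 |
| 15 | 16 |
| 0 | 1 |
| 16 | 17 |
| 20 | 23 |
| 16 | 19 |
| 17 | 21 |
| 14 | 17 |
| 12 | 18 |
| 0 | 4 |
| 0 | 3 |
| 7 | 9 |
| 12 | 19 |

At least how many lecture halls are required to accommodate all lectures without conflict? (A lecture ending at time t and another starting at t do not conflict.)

The answer is the maximum number of intervals overlapping at any instant.
starts: [0, 0, 0, 7, 12, 12, 14, 14, 15, 16, 16, 17, 20, 20]
ends:   [1, 3, 4, 9, 16, 17, 17, 17, 18, 19, 19, 21, 21, 23]
s0→1 s0→2 s0→3 e1→2 e3→1 e4→0 s7→1 e9→0 s12→1 s12→2 s14→3 s14→4 s15→5 e16→4 s16→5 s16→6  — peak 6.

6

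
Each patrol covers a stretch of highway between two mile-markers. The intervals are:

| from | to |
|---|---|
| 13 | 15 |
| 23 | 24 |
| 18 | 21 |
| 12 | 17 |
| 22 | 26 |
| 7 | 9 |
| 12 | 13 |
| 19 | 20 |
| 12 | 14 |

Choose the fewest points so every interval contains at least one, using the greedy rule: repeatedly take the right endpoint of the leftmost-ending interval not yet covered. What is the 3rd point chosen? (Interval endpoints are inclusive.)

20

Sort by right endpoint; whenever an interval is uncovered, place a point at its right end.
By right end: [7,9]  [12,13]  [12,14]  [13,15]  [12,17]  [19,20]  [18,21]  [23,24]  [22,26]
[7,9] uncovered → point at 9; [12,13] uncovered → point at 13; [19,20] uncovered → point at 20; [23,24] uncovered → point at 24.
Points: 9, 13, 20, 24 (4 total).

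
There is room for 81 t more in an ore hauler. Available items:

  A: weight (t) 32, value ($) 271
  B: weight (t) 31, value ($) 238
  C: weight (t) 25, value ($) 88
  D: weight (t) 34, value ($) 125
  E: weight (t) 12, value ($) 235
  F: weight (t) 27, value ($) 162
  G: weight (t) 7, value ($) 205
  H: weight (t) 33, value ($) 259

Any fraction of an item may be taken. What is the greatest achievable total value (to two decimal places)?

Greedy by value/weight ratio, highest first.
Ratios (sorted): G 29.29, E 19.58, A 8.47, H 7.85, B 7.68, F 6.00, D 3.68, C 3.52
take G (7 @ 205); take E (12 @ 235); take A (32 @ 271); take 30/33 of H → 235.45. Capacity used 81/81.
Total value = 946.45

946.45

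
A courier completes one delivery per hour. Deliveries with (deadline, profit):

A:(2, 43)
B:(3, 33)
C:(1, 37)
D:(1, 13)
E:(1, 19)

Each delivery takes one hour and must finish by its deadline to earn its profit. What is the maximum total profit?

By profit: A(d2,43), C(d1,37), B(d3,33), E(d1,19), D(d1,13)
A→slot 2; C→slot 1; B→slot 3; E skipped; D skipped.
Profit = 37 + 43 + 33 = 113

113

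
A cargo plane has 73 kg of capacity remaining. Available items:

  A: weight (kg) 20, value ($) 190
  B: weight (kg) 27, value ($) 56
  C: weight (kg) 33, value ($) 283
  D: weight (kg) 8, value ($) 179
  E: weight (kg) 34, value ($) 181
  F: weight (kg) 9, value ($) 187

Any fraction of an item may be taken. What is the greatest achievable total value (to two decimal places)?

Ratios (sorted): D 22.38, F 20.78, A 9.50, C 8.58, E 5.32, B 2.07
take D (8 @ 179); take F (9 @ 187); take A (20 @ 190); take C (33 @ 283); take 3/34 of E → 15.97. Capacity used 73/73.
Total value = 854.97

854.97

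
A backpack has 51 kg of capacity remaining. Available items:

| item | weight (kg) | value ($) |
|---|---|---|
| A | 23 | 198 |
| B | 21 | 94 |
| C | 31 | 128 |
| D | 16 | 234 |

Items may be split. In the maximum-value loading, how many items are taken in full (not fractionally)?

Order: D (234/16=14.62) > A (198/23=8.61) > B (94/21=4.48) > C (128/31=4.13)
Fill: take D (16 @ 234) → take A (23 @ 198) → take 12/21 of B → 53.71; 51/51 used.
2 item(s) taken whole; one partial (take 12/21 of B).

2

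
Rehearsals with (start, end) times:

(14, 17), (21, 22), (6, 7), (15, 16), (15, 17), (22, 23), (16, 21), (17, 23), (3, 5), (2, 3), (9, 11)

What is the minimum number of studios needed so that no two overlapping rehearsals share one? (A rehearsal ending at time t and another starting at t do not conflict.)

starts: [2, 3, 6, 9, 14, 15, 15, 16, 17, 21, 22]
ends:   [3, 5, 7, 11, 16, 17, 17, 21, 22, 23, 23]
s2→1 e3→0 s3→1 e5→0 s6→1 e7→0 s9→1 e11→0 s14→1 s15→2 s15→3  — peak 3.

3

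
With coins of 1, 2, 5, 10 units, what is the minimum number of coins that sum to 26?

4

Use the largest denomination that fits, subtract, and repeat.
26 = 2×10 + 1×5 + 1×1
Total coins = 2 + 1 + 1 = 4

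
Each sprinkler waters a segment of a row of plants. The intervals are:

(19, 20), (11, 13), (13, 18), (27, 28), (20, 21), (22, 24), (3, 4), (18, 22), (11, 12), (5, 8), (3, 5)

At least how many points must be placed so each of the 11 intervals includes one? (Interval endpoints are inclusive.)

Sorted: [3,4] [3,5] [5,8] [11,12] [11,13] [13,18] [19,20] [20,21] [18,22] [22,24] [27,28]
{[3,4],[3,5]} hit by 4; {[5,8]} hit by 8; {[11,12],[11,13]} hit by 12; {[13,18]} hit by 18; {[19,20],[20,21],[18,22]} hit by 20; {[22,24]} hit by 24; {[27,28]} hit by 28.
Points: 4, 8, 12, 18, 20, 24, 28 (7 total).

7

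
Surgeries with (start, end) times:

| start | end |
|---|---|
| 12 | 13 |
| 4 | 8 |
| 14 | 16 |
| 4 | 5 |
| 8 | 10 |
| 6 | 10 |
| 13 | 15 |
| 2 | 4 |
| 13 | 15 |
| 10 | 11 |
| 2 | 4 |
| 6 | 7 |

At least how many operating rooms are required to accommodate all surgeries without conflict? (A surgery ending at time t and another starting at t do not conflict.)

3

The answer is the maximum number of intervals overlapping at any instant.
starts: [2, 2, 4, 4, 6, 6, 8, 10, 12, 13, 13, 14]
ends:   [4, 4, 5, 7, 8, 10, 10, 11, 13, 15, 15, 16]
s2→1 s2→2 e4→1 e4→0 s4→1 s4→2 e5→1 s6→2 s6→3  — peak 3.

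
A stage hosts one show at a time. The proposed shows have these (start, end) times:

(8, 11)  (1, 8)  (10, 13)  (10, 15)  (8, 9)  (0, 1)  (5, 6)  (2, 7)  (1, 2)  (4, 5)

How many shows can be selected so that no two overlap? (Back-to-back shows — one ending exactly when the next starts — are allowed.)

By end time: (0,1), (1,2), (4,5), (5,6), (2,7), (1,8), (8,9), (8,11), (10,13), (10,15).
Pick (0,1); next start ≥ 1 → (1,2); next start ≥ 2 → (4,5); next start ≥ 5 → (5,6); next start ≥ 6 → (8,9); next start ≥ 9 → (10,13).
Selected 6 shows.

6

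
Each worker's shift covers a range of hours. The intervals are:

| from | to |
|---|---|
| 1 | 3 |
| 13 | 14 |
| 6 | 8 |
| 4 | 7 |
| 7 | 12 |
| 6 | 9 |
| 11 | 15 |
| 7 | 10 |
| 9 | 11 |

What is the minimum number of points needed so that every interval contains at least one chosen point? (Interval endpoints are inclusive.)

4

By right end: [1,3]  [4,7]  [6,8]  [6,9]  [7,10]  [9,11]  [7,12]  [13,14]  [11,15]
[1,3] uncovered → point at 3; [4,7] uncovered → point at 7; [9,11] uncovered → point at 11; [13,14] uncovered → point at 14.
Points: 3, 7, 11, 14 (4 total).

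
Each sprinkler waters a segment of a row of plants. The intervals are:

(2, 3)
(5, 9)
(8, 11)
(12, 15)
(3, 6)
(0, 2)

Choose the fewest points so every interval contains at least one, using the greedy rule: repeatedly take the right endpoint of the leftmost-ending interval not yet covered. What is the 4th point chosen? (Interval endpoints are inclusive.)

15

Sort by right endpoint; whenever an interval is uncovered, place a point at its right end.
By right end: [0,2]  [2,3]  [3,6]  [5,9]  [8,11]  [12,15]
[0,2] uncovered → point at 2; [3,6] uncovered → point at 6; [8,11] uncovered → point at 11; [12,15] uncovered → point at 15.
Points: 2, 6, 11, 15 (4 total).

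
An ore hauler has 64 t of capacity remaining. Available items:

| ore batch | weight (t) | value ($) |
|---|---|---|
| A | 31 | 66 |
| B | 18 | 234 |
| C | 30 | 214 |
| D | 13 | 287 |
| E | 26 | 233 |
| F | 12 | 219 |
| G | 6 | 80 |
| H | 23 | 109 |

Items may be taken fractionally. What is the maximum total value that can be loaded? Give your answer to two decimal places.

954.42

Greedy by value/weight ratio, highest first.
Ratios (sorted): D 22.08, F 18.25, G 13.33, B 13.00, E 8.96, C 7.13, H 4.74, A 2.13
take D (13 @ 287); take F (12 @ 219); take G (6 @ 80); take B (18 @ 234); take 15/26 of E → 134.42. Capacity used 64/64.
Total value = 954.42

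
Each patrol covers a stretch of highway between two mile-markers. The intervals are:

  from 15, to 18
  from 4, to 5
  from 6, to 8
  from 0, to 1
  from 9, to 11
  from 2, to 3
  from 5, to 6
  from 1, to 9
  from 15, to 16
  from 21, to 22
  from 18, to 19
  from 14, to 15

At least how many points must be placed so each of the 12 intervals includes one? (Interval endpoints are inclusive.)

8

Process intervals by earliest right end; each time one isn't hit yet, stab at its right endpoint.
Sorted: [0,1] [2,3] [4,5] [5,6] [6,8] [1,9] [9,11] [14,15] [15,16] [15,18] [18,19] [21,22]
{[0,1]} hit by 1; {[2,3]} hit by 3; {[4,5],[5,6]} hit by 5; {[6,8],[1,9]} hit by 8; {[9,11]} hit by 11; {[14,15],[15,16],[15,18]} hit by 15; {[18,19]} hit by 19; {[21,22]} hit by 22.
Points: 1, 3, 5, 8, 11, 15, 19, 22 (8 total).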